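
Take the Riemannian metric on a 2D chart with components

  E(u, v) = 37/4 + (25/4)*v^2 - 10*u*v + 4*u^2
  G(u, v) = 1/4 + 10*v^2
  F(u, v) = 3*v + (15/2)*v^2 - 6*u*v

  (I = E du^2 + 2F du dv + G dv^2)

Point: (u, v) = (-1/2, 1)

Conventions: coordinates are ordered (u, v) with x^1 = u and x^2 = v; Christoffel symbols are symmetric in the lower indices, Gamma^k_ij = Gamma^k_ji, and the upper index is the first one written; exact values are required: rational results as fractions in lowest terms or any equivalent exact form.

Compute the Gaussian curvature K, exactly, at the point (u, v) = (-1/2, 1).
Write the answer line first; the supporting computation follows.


Answer: K = -8377/93025

E = 43/2, F = 27/2, G = 41/4, EG - F^2 = 305/8 at the point
E_u = -14, E_v = 35/2, F_u = -6, F_v = 21, G_u = 0, G_v = 20
E_vv = 25/2, F_uv = -6, G_uu = 0
Compute both Brioschi determinants and normalise by (EG - F^2)^2.
M1 = [[-E_vv/2 + F_uv - G_uu/2, E_u/2, F_u - E_v/2], [F_v - G_u/2, E, F], [G_v/2, F, G]] = [[-49/4, -7, -59/4], [21, 43/2, 27/2], [10, 27/2, 41/4]]; det M1 = -29301/32
M2 = [[0, E_v/2, G_u/2], [E_v/2, E, F], [G_u/2, F, G]] = [[0, 35/4, 0], [35/4, 43/2, 27/2], [0, 27/2, 41/4]]; det M2 = -50225/64
det M1 - det M2 = -8377/64; K = -8377/64 / (305/8)^2 = -8377/93025


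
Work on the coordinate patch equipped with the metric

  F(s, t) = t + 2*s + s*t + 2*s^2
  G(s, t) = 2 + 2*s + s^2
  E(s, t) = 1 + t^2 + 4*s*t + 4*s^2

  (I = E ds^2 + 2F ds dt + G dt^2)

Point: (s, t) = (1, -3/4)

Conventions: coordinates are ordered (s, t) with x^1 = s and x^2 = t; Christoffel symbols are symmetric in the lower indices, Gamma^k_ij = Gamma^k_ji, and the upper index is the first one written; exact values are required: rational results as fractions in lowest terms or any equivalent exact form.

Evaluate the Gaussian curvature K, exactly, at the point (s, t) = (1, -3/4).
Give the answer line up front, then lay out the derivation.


Answer: K = -256/11025

E = 41/16, F = 5/2, G = 5, EG - F^2 = 105/16 at the point
E_s = 5, E_t = 5/2, F_s = 21/4, F_t = 2, G_s = 4, G_t = 0
E_tt = 2, F_st = 1, G_ss = 2
Apply the Brioschi formula K = (det M1 - det M2)/(EG - F^2)^2 over the derivative matrices of E, F, G.
M1 = [[-E_tt/2 + F_st - G_ss/2, E_s/2, F_s - E_t/2], [F_t - G_s/2, E, F], [G_t/2, F, G]] = [[-1, 5/2, 4], [0, 41/16, 5/2], [0, 5/2, 5]]; det M1 = -105/16
M2 = [[0, E_t/2, G_s/2], [E_t/2, E, F], [G_s/2, F, G]] = [[0, 5/4, 2], [5/4, 41/16, 5/2], [2, 5/2, 5]]; det M2 = -89/16
det M1 - det M2 = -1; K = -1 / (105/16)^2 = -256/11025


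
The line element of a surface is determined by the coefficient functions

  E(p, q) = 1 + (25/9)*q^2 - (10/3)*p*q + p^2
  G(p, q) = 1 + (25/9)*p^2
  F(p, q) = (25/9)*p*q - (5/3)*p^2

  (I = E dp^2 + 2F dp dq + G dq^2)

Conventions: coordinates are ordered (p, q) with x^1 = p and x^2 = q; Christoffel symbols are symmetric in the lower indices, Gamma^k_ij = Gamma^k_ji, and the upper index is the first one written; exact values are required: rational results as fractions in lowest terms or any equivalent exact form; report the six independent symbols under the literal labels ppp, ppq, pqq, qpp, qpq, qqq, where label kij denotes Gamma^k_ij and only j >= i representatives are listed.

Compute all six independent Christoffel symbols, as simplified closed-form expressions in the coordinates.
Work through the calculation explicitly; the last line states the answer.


E = 1 + (25/9)*q^2 - (10/3)*p*q + p^2; F = (25/9)*p*q - (5/3)*p^2; G = 1 + (25/9)*p^2
Gamma^k_ij = (1/2) g^{kl} (d_i g_jl + d_j g_il - d_l g_ij), with g^inv = (1/(EG-F^2)) [[G, -F], [-F, E]]
first partials: E_p = -(10/3)*q + 2*p, E_q = (50/9)*q - (10/3)*p, F_p = (25/9)*q - (10/3)*p, F_q = (25/9)*p, G_p = (50/9)*p, G_q = 0
D = EG - F^2 = 1 + (25/9)*q^2 - (10/3)*p*q + (34/9)*p^2
expanded: Gamma^p_pp = (G E_p - 2F F_p + F E_q)/(2D), Gamma^p_pq = (G E_q - F G_p)/(2D), Gamma^p_qq = (2G F_q - G G_p - F G_q)/(2D), Gamma^q_pp = (2E F_p - E E_q - F E_p)/(2D), Gamma^q_pq = (E G_p - F E_q)/(2D), Gamma^q_qq = (E G_q - 2F F_q + F G_p)/(2D); substitute and cancel common factors

Answer: Gamma_ppp = (9*p - 15*q)/(34*p^2 - 30*p*q + 25*q^2 + 9), Gamma_ppq = (-15*p + 25*q)/(34*p^2 - 30*p*q + 25*q^2 + 9), Gamma_pqq = 0, Gamma_qpp = -15*p/(34*p^2 - 30*p*q + 25*q^2 + 9), Gamma_qpq = 25*p/(34*p^2 - 30*p*q + 25*q^2 + 9), Gamma_qqq = 0


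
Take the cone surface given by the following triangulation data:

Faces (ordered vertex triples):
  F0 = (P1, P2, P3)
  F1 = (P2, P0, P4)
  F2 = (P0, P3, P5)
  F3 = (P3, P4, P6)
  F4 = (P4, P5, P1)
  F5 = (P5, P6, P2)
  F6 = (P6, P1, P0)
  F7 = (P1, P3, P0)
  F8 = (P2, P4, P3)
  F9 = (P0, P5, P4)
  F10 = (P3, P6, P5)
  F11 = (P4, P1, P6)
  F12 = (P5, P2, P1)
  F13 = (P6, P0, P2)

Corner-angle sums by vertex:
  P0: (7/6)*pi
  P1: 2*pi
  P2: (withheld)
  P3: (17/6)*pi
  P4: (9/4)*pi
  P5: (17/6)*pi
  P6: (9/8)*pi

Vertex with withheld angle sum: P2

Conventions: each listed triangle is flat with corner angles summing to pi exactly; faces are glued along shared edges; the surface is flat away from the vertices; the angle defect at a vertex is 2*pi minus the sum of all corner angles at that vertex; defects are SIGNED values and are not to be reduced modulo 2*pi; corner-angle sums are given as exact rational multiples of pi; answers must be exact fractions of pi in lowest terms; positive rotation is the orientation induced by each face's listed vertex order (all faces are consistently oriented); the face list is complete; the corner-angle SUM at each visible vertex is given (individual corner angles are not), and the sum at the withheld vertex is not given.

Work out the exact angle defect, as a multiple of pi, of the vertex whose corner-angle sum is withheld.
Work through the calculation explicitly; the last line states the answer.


V = 7, E = 21, F = 14; chi = V - E + F = 0
Gauss-Bonnet: total defect = 2*pi*chi = 0; visible defects sum to (-5/24)*pi

Answer: defect(P2) = (5/24)*pi


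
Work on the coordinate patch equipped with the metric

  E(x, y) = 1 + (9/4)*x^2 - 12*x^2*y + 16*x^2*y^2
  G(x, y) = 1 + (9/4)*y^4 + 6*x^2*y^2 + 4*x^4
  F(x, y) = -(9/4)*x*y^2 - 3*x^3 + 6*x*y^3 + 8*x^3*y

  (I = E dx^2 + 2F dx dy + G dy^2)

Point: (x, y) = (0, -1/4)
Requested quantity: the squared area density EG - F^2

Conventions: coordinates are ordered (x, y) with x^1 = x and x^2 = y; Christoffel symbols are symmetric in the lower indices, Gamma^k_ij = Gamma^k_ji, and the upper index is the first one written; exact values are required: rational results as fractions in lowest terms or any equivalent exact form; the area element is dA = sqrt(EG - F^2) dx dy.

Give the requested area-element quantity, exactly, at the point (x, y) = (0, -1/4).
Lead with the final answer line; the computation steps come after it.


Answer: EG - F^2 = 1033/1024

E = 1, F = 0, G = 1033/1024; EG - F^2 = 1033/1024


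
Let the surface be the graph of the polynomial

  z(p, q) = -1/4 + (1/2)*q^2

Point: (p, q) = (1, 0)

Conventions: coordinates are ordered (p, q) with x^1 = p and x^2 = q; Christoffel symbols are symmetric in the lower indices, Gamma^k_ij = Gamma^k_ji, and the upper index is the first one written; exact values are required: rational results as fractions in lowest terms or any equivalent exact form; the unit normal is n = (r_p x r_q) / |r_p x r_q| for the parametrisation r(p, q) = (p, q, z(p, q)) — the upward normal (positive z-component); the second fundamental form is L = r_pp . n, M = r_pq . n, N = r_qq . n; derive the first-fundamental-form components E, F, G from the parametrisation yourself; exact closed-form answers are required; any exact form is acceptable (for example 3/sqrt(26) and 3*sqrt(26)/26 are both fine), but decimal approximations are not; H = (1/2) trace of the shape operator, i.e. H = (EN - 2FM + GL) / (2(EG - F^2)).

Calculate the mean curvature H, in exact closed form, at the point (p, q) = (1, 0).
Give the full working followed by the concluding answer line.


z_p = 0, z_q = 0, z_pp = 0, z_pq = 0, z_qq = 1
E = 1, F = 0, G = 1; answer radicand W^2 = 1
unnormalised second-form numerators: l = 0, m = 0, n = 1; L = l/sqrt(1), and similarly M = m/sqrt(W^2), N = n/sqrt(W^2)
H = (E*n - 2*F*m + G*l) / (2*(EG - F^2)*sqrt(W^2)); E*n - 2*F*m + G*l = 1, EG - F^2 = 1, so H = (1/2)/sqrt(1)

Answer: H = 1/2


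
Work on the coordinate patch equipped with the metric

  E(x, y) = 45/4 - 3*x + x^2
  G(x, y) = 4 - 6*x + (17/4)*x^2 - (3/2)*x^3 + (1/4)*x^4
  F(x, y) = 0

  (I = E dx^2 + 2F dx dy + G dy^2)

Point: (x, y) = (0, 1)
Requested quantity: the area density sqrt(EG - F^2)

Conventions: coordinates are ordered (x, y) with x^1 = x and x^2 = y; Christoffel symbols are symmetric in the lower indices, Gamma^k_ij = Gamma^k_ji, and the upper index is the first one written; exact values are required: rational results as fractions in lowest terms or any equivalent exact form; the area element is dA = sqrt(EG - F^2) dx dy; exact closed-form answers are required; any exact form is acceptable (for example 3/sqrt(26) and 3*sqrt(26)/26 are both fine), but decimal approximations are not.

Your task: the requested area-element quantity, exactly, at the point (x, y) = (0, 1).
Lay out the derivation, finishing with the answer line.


E = 45/4, F = 0, G = 4; EG - F^2 = 45

Answer: sqrt(EG - F^2) = 3*sqrt(5)


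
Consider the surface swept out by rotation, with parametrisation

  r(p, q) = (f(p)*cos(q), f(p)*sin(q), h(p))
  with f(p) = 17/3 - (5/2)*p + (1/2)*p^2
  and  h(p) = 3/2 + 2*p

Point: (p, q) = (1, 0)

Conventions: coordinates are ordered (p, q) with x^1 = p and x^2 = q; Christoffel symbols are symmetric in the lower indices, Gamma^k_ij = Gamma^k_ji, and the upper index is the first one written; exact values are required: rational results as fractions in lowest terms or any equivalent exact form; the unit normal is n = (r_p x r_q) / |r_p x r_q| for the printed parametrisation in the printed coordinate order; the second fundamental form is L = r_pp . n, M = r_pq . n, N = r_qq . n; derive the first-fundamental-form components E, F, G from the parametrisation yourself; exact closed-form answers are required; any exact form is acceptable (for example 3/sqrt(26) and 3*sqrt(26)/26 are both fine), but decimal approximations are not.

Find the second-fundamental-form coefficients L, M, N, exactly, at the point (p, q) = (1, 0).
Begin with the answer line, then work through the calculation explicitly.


Answer: L = -4/5, M = 0, N = 44/15

f = 11/3, f' = -3/2, f'' = 1, h' = 2, h'' = 0
E = 25/4, F = 0, G = 121/9; answer radicand W^2 = 25/4
unnormalised second-form numerators: l = -2, m = 0, n = 22/3; L = l/sqrt(25/4), and similarly M = m/sqrt(W^2), N = n/sqrt(W^2)


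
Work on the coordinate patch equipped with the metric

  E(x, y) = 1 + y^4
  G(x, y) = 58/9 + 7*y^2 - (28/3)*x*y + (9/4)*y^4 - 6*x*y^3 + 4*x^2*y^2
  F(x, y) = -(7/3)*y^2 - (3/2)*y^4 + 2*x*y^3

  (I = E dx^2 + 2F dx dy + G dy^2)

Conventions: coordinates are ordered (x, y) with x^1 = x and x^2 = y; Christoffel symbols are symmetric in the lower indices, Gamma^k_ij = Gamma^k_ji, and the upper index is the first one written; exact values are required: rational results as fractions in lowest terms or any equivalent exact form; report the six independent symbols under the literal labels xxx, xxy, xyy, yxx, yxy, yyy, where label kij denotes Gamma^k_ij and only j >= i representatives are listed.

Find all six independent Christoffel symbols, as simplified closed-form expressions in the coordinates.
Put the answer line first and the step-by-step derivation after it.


Answer: Gamma_xxx = 0, Gamma_xxy = 72*y^3/(144*x^2*y^2 - 216*x*y^3 - 336*x*y + 117*y^4 + 252*y^2 + 232), Gamma_xyy = (72*x*y^2 - 108*y^3)/(144*x^2*y^2 - 216*x*y^3 - 336*x*y + 117*y^4 + 252*y^2 + 232), Gamma_yxx = 0, Gamma_yxy = (144*x*y^2 - 108*y^3 - 168*y)/(144*x^2*y^2 - 216*x*y^3 - 336*x*y + 117*y^4 + 252*y^2 + 232), Gamma_yyy = (144*x^2*y - 324*x*y^2 - 168*x + 162*y^3 + 252*y)/(144*x^2*y^2 - 216*x*y^3 - 336*x*y + 117*y^4 + 252*y^2 + 232)

E = 1 + y^4; F = -(7/3)*y^2 - (3/2)*y^4 + 2*x*y^3; G = 58/9 + 7*y^2 - (28/3)*x*y + (9/4)*y^4 - 6*x*y^3 + 4*x^2*y^2
Gamma^k_ij = (1/2) g^{kl} (d_i g_jl + d_j g_il - d_l g_ij), with g^inv = (1/(EG-F^2)) [[G, -F], [-F, E]]
first partials: E_x = 0, E_y = 4*y^3, F_x = 2*y^3, F_y = -(14/3)*y - 6*y^3 + 6*x*y^2, G_x = -(28/3)*y - 6*y^3 + 8*x*y^2, G_y = 14*y - (28/3)*x + 9*y^3 - 18*x*y^2 + 8*x^2*y
D = EG - F^2 = 58/9 + 7*y^2 - (28/3)*x*y + (13/4)*y^4 - 6*x*y^3 + 4*x^2*y^2
expanded: Gamma^x_xx = (G E_x - 2F F_x + F E_y)/(2D), Gamma^x_xy = (G E_y - F G_x)/(2D), Gamma^x_yy = (2G F_y - G G_x - F G_y)/(2D), Gamma^y_xx = (2E F_x - E E_y - F E_x)/(2D), Gamma^y_xy = (E G_x - F E_y)/(2D), Gamma^y_yy = (E G_y - 2F F_y + F G_x)/(2D); substitute and cancel common factors


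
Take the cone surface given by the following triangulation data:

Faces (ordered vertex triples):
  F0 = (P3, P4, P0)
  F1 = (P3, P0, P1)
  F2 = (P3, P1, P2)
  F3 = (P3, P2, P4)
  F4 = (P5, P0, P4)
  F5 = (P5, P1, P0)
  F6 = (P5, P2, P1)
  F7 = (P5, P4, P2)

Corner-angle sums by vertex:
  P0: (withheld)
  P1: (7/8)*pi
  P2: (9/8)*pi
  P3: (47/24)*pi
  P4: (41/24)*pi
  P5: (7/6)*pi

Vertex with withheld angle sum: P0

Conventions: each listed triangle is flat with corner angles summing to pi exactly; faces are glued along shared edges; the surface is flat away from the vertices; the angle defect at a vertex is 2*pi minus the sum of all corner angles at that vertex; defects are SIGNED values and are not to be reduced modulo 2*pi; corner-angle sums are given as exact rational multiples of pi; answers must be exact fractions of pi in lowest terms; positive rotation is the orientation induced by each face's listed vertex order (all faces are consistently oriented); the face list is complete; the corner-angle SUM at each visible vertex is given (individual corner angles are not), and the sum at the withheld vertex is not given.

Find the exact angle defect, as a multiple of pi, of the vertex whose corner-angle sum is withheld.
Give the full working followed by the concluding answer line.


V = 6, E = 12, F = 8; chi = V - E + F = 2
Gauss-Bonnet: total defect = 2*pi*chi = 4*pi; visible defects sum to (19/6)*pi

Answer: defect(P0) = (5/6)*pi


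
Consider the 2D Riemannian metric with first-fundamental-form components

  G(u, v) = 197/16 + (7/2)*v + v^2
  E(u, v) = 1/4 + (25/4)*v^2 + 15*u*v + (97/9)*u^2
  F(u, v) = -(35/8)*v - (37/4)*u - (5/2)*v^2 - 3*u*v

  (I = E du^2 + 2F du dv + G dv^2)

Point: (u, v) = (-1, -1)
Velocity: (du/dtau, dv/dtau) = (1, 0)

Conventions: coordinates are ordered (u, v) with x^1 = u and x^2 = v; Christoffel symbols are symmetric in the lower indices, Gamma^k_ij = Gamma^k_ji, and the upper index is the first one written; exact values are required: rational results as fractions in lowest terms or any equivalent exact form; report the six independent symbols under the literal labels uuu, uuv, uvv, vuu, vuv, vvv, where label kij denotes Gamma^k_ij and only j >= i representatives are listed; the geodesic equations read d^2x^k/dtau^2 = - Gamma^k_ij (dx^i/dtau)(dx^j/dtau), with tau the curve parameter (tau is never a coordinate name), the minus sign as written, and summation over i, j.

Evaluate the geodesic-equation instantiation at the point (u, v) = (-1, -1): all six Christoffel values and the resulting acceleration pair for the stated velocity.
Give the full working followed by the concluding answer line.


E = 581/18, F = 65/8, G = 157/16 at the point
E_u = -329/9, E_v = -55/2, F_u = -25/4, F_v = 29/8, G_u = 0, G_v = 3/2
EG - F^2 = 144409/576;  g^inv = (576/144409) * [[157/16, -65/8], [-65/8, 581/18]]
first-kind symbols [ij,l] = (1/2)(d_i g_jl + d_j g_il - d_l g_ij): [uu,u] = E_u/2 = -329/18, [uu,v] = F_u - E_v/2 = 15/2, [uv,u] = E_v/2 = -55/4, [uv,v] = G_u/2 = 0, [vv,u] = F_v - G_u/2 = 29/8, [vv,v] = G_v/2 = 3/4
Gamma^u_ij = (G*[ij,u] - F*[ij,v])/(EG - F^2), Gamma^v_ij = (E*[ij,v] - F*[ij,u])/(EG - F^2)
Gamma_uuu = -138406/144409, Gamma_uuv = -77715/144409, Gamma_uvv = 33957/288818, Gamma_vuu = 224980/144409, Gamma_vuv = 64350/144409, Gamma_vvv = -3021/144409
d^2u/dtau^2 = -(Gamma_uuu*(1)^2 + 2*Gamma_uuv*(1)*(0) + Gamma_uvv*(0)^2) = 138406/144409
d^2v/dtau^2 = -(Gamma_vuu*(1)^2 + 2*Gamma_vuv*(1)*(0) + Gamma_vvv*(0)^2) = -224980/144409

Answer: Gamma_uuu = -138406/144409, Gamma_uuv = -77715/144409, Gamma_uvv = 33957/288818, Gamma_vuu = 224980/144409, Gamma_vuv = 64350/144409, Gamma_vvv = -3021/144409; accelerations (d^2u/dtau^2, d^2v/dtau^2) = (138406/144409, -224980/144409)


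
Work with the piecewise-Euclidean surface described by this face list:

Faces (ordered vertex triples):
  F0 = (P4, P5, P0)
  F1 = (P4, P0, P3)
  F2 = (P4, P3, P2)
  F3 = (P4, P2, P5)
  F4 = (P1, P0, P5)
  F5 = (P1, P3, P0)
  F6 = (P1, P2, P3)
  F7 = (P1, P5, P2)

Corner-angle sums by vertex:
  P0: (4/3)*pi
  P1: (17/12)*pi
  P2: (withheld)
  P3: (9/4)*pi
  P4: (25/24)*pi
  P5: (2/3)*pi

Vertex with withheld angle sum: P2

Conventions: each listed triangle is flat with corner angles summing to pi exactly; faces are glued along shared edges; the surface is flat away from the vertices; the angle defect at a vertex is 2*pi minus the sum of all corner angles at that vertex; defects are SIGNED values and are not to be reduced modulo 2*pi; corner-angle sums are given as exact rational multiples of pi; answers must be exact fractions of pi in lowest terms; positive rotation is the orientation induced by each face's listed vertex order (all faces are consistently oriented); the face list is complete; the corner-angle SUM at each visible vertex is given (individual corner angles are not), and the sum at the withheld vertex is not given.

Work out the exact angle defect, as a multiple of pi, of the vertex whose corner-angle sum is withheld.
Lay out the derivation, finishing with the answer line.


V = 6, E = 12, F = 8; chi = V - E + F = 2
Gauss-Bonnet: total defect = 2*pi*chi = 4*pi; visible defects sum to (79/24)*pi

Answer: defect(P2) = (17/24)*pi


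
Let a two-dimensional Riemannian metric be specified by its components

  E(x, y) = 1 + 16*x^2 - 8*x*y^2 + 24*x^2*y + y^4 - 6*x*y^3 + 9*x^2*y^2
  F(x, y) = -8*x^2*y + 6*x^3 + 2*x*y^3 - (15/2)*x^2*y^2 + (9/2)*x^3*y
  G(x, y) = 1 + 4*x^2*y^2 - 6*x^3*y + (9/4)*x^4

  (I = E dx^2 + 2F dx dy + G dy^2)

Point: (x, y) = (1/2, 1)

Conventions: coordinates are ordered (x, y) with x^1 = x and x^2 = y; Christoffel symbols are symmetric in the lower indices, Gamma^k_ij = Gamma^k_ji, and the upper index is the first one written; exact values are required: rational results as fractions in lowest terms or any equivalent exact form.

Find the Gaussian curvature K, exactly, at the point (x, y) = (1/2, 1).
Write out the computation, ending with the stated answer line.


E = 29/4, F = -25/16, G = 89/64, EG - F^2 = 489/64 at the point
E_x = 35, E_y = -5/2, F_x = -45/8, F_y = -35/16, G_x = 5/8, G_y = 5/4
E_yy = -19/2, F_xy = -109/8, G_xx = -13/4
The intrinsic route: Brioschi's K = (det M1 - det M2)/(EG - F^2)^2.
M1 = [[-E_yy/2 + F_xy - G_xx/2, E_x/2, F_x - E_y/2], [F_y - G_x/2, E, F], [G_y/2, F, G]] = [[-29/4, 35/2, -35/8], [-5/2, 29/4, -25/16], [5/8, -25/16, 89/64]]; det M1 = -2281/256
M2 = [[0, E_y/2, G_x/2], [E_y/2, E, F], [G_x/2, F, G]] = [[0, -5/4, 5/16], [-5/4, 29/4, -25/16], [5/16, -25/16, 89/64]]; det M2 = -425/256
det M1 - det M2 = -29/4; K = -29/4 / (489/64)^2 = -29696/239121

Answer: K = -29696/239121


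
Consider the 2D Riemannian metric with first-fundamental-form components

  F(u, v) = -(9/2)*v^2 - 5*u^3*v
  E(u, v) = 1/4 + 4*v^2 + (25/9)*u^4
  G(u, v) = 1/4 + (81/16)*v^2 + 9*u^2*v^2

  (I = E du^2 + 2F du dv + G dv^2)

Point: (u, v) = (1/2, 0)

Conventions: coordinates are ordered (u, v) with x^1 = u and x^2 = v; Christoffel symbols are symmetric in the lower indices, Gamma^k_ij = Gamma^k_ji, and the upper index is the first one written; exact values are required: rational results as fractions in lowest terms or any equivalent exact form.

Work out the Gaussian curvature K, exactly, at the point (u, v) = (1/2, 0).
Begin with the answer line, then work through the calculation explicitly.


Answer: K = -236304/3721

E = 61/144, F = 0, G = 1/4, EG - F^2 = 61/576 at the point
E_u = 25/18, E_v = 0, F_u = 0, F_v = -5/8, G_u = 0, G_v = 0
E_vv = 8, F_uv = -15/4, G_uu = 0
Apply the Brioschi formula K = (det M1 - det M2)/(EG - F^2)^2 over the derivative matrices of E, F, G.
M1 = [[-E_vv/2 + F_uv - G_uu/2, E_u/2, F_u - E_v/2], [F_v - G_u/2, E, F], [G_v/2, F, G]] = [[-31/4, 25/36, 0], [-5/8, 61/144, 0], [0, 0, 1/4]]; det M1 = -547/768
M2 = [[0, E_v/2, G_u/2], [E_v/2, E, F], [G_u/2, F, G]] = [[0, 0, 0], [0, 61/144, 0], [0, 0, 1/4]]; det M2 = 0
det M1 - det M2 = -547/768; K = -547/768 / (61/576)^2 = -236304/3721


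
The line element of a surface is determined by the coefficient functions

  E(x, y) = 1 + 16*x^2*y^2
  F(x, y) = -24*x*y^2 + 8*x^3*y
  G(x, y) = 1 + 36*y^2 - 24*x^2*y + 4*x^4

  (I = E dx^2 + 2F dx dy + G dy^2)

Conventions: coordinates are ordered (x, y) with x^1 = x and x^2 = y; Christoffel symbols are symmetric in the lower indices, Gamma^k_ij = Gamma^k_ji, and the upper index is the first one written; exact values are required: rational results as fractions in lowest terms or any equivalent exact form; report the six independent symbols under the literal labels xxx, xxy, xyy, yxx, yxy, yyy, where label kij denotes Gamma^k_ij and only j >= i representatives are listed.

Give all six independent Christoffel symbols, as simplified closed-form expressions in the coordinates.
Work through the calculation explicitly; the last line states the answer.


E = 1 + 16*x^2*y^2; F = -24*x*y^2 + 8*x^3*y; G = 1 + 36*y^2 - 24*x^2*y + 4*x^4
Gamma^k_ij = (1/2) g^{kl} (d_i g_jl + d_j g_il - d_l g_ij), with g^inv = (1/(EG-F^2)) [[G, -F], [-F, E]]
first partials: E_x = 32*x*y^2, E_y = 32*x^2*y, F_x = -24*y^2 + 24*x^2*y, F_y = -48*x*y + 8*x^3, G_x = -48*x*y + 16*x^3, G_y = 72*y - 24*x^2
D = EG - F^2 = 1 + 36*y^2 - 24*x^2*y + 16*x^2*y^2 + 4*x^4
expanded: Gamma^x_xx = (G E_x - 2F F_x + F E_y)/(2D), Gamma^x_xy = (G E_y - F G_x)/(2D), Gamma^x_yy = (2G F_y - G G_x - F G_y)/(2D), Gamma^y_xx = (2E F_x - E E_y - F E_x)/(2D), Gamma^y_xy = (E G_x - F E_y)/(2D), Gamma^y_yy = (E G_y - 2F F_y + F G_x)/(2D); substitute and cancel common factors

Answer: Gamma_xxx = 16*x*y^2/(4*x^4 + 16*x^2*y^2 - 24*x^2*y + 36*y^2 + 1), Gamma_xxy = 16*x^2*y/(4*x^4 + 16*x^2*y^2 - 24*x^2*y + 36*y^2 + 1), Gamma_xyy = -24*x*y/(4*x^4 + 16*x^2*y^2 - 24*x^2*y + 36*y^2 + 1), Gamma_yxx = (8*x^2*y - 24*y^2)/(4*x^4 + 16*x^2*y^2 - 24*x^2*y + 36*y^2 + 1), Gamma_yxy = (8*x^3 - 24*x*y)/(4*x^4 + 16*x^2*y^2 - 24*x^2*y + 36*y^2 + 1), Gamma_yyy = (-12*x^2 + 36*y)/(4*x^4 + 16*x^2*y^2 - 24*x^2*y + 36*y^2 + 1)


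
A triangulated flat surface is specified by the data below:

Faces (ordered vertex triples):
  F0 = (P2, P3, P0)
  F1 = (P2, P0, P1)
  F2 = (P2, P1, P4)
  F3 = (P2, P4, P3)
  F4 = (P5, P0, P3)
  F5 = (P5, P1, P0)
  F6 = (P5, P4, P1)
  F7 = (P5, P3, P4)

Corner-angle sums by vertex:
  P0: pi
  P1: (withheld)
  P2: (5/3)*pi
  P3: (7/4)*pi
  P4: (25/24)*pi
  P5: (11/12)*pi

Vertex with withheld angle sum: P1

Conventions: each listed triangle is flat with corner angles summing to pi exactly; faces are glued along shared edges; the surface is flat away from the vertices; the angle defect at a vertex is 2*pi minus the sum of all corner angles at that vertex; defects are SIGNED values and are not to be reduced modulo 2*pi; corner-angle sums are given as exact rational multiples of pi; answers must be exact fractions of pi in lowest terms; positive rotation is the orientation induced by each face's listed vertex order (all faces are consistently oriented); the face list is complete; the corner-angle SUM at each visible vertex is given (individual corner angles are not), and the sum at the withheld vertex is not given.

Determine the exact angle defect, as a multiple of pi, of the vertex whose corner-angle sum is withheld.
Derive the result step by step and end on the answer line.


V = 6, E = 12, F = 8; chi = V - E + F = 2
Gauss-Bonnet: total defect = 2*pi*chi = 4*pi; visible defects sum to (29/8)*pi

Answer: defect(P1) = (3/8)*pi


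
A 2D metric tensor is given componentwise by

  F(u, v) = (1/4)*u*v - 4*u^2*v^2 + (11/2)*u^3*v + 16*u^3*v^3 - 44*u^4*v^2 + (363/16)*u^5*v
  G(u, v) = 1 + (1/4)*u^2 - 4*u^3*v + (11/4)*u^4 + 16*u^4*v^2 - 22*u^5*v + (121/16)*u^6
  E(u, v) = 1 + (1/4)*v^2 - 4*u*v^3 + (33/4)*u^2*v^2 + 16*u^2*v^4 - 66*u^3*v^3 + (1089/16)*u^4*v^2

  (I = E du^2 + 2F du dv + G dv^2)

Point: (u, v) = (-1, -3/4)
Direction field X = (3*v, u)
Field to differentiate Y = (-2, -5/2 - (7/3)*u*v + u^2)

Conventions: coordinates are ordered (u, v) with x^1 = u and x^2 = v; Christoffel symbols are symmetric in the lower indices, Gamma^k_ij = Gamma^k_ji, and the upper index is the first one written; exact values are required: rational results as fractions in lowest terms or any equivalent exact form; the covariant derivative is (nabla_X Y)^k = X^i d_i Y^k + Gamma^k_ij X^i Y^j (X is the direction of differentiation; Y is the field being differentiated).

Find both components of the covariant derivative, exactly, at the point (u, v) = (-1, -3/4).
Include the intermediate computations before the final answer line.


E = 5017/256, F = 69/64, G = 17/16 at the point
E_u = -5589/64, E_v = -759/32, F_u = -921/64, F_v = 265/16, G_u = -11/8, G_v = 2
EG - F^2 = 5033/256;  g^inv = (256/5033) * [[17/16, -69/64], [-69/64, 5017/256]]
first-kind symbols [ij,l] = (1/2)(d_i g_jl + d_j g_il - d_l g_ij): [uu,u] = E_u/2 = -5589/128, [uu,v] = F_u - E_v/2 = -81/32, [uv,u] = E_v/2 = -759/64, [uv,v] = G_u/2 = -11/16, [vv,u] = F_v - G_u/2 = 69/4, [vv,v] = G_v/2 = 1
Gamma^u_ij = (G*[ij,u] - F*[ij,v])/(EG - F^2), Gamma^v_ij = (E*[ij,v] - F*[ij,u])/(EG - F^2)
Gamma_uuu = -11178/5033, Gamma_uuv = -3036/5033, Gamma_uvv = 4416/5033, Gamma_vuu = -648/5033, Gamma_vuv = -176/5033, Gamma_vvv = 256/5033
X = (-9/4, -1), Y = (-2, -13/4) at the point

Answer: (nabla_X Y)^u = -256887/20132, (nabla_X Y)^v = -606509/241584


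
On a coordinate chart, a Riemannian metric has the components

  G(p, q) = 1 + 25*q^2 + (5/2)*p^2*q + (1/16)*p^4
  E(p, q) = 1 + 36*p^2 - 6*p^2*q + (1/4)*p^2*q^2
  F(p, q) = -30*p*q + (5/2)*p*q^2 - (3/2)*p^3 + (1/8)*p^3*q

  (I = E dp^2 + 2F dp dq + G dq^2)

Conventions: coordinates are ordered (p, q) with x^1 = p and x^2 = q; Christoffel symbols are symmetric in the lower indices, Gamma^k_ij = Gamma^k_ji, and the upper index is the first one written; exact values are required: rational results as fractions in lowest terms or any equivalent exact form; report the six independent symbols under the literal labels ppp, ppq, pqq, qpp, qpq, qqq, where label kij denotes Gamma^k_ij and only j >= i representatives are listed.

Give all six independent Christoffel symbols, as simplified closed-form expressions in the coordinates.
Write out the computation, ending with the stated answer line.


E = 1 + 36*p^2 - 6*p^2*q + (1/4)*p^2*q^2; F = -30*p*q + (5/2)*p*q^2 - (3/2)*p^3 + (1/8)*p^3*q; G = 1 + 25*q^2 + (5/2)*p^2*q + (1/16)*p^4
Gamma^k_ij = (1/2) g^{kl} (d_i g_jl + d_j g_il - d_l g_ij), with g^inv = (1/(EG-F^2)) [[G, -F], [-F, E]]
first partials: E_p = 72*p - 12*p*q + (1/2)*p*q^2, E_q = -6*p^2 + (1/2)*p^2*q, F_p = -30*q + (5/2)*q^2 - (9/2)*p^2 + (3/8)*p^2*q, F_q = -30*p + 5*p*q + (1/8)*p^3, G_p = 5*p*q + (1/4)*p^3, G_q = 50*q + (5/2)*p^2
D = EG - F^2 = 1 + 25*q^2 + 36*p^2 - (7/2)*p^2*q + (1/4)*p^2*q^2 + (1/16)*p^4
expanded: Gamma^p_pp = (G E_p - 2F F_p + F E_q)/(2D), Gamma^p_pq = (G E_q - F G_p)/(2D), Gamma^p_qq = (2G F_q - G G_p - F G_q)/(2D), Gamma^q_pp = (2E F_p - E E_q - F E_p)/(2D), Gamma^q_pq = (E G_p - F E_q)/(2D), Gamma^q_qq = (E G_q - 2F F_q + F G_p)/(2D); substitute and cancel common factors

Answer: Gamma_ppp = (4*p*q^2 - 96*p*q + 576*p)/(p^4 + 4*p^2*q^2 - 56*p^2*q + 576*p^2 + 400*q^2 + 16), Gamma_ppq = (4*p^2*q - 48*p^2)/(p^4 + 4*p^2*q^2 - 56*p^2*q + 576*p^2 + 400*q^2 + 16), Gamma_pqq = (40*p*q - 480*p)/(p^4 + 4*p^2*q^2 - 56*p^2*q + 576*p^2 + 400*q^2 + 16), Gamma_qpp = (2*p^2*q - 24*p^2 + 40*q^2 - 480*q)/(p^4 + 4*p^2*q^2 - 56*p^2*q + 576*p^2 + 400*q^2 + 16), Gamma_qpq = (2*p^3 + 40*p*q)/(p^4 + 4*p^2*q^2 - 56*p^2*q + 576*p^2 + 400*q^2 + 16), Gamma_qqq = (20*p^2 + 400*q)/(p^4 + 4*p^2*q^2 - 56*p^2*q + 576*p^2 + 400*q^2 + 16)


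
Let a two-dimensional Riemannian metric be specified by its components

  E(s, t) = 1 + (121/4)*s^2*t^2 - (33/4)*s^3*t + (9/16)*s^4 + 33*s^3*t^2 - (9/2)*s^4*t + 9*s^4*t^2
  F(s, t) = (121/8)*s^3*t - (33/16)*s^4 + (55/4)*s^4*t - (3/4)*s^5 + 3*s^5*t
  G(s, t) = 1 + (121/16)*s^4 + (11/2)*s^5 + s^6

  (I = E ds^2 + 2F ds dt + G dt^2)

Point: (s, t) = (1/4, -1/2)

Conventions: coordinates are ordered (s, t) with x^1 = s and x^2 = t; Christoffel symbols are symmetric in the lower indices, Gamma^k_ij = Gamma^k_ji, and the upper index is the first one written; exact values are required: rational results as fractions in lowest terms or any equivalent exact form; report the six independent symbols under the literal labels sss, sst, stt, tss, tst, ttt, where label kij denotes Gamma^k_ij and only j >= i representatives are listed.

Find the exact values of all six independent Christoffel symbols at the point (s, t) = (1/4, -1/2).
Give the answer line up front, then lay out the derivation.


Answer: Gamma_sss = 248/133, Gamma_sst = -100/133, Gamma_stt = 0, Gamma_tss = -2976/7049, Gamma_tst = 1200/7049, Gamma_ttt = 0

E = 6905/4096, F = -159/1024, G = 265/256 at the point
E_s = 1643/256, E_t = -1325/512, F_s = -2069/1024, F_t = 75/256, G_s = 75/128, G_t = 0
EG - F^2 = 7049/4096;  g^inv = (4096/7049) * [[265/256, 159/1024], [159/1024, 6905/4096]]
first-kind symbols [ij,l] = (1/2)(d_i g_jl + d_j g_il - d_l g_ij): [ss,s] = E_s/2 = 1643/512, [ss,t] = F_s - E_t/2 = -93/128, [st,s] = E_t/2 = -1325/1024, [st,t] = G_s/2 = 75/256, [tt,s] = F_t - G_s/2 = 0, [tt,t] = G_t/2 = 0
Gamma^s_ij = (G*[ij,s] - F*[ij,t])/(EG - F^2), Gamma^t_ij = (E*[ij,t] - F*[ij,s])/(EG - F^2)


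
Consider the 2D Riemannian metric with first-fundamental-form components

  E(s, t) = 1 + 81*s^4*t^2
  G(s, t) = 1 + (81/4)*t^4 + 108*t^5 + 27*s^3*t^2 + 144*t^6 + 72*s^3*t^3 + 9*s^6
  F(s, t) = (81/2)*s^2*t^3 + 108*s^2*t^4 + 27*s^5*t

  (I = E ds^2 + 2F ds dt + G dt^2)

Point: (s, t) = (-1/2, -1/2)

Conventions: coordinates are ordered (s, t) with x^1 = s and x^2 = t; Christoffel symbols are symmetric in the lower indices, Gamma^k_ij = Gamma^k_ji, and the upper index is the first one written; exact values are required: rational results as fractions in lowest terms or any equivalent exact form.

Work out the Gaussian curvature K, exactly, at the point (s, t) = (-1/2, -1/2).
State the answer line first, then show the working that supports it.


Answer: K = 62208/32761

E = 145/64, F = 27/32, G = 25/16, EG - F^2 = 181/64 at the point
E_s = -81/8, E_t = -81/16, F_s = -189/32, F_t = -27/4, G_s = -27/8, G_t = -27/4
E_tt = 81/8, F_st = 513/16, G_ss = 189/8
Apply the Brioschi formula K = (det M1 - det M2)/(EG - F^2)^2 over the derivative matrices of E, F, G.
M1 = [[-E_tt/2 + F_st - G_ss/2, E_s/2, F_s - E_t/2], [F_t - G_s/2, E, F], [G_t/2, F, G]] = [[243/16, -81/16, -27/8], [-81/16, 145/64, 27/32], [-27/8, 27/32, 25/16]]; det M1 = 6075/1024
M2 = [[0, E_t/2, G_s/2], [E_t/2, E, F], [G_s/2, F, G]] = [[0, -81/32, -27/16], [-81/32, 145/64, 27/32], [-27/16, 27/32, 25/16]]; det M2 = -9477/1024
det M1 - det M2 = 243/16; K = 243/16 / (181/64)^2 = 62208/32761


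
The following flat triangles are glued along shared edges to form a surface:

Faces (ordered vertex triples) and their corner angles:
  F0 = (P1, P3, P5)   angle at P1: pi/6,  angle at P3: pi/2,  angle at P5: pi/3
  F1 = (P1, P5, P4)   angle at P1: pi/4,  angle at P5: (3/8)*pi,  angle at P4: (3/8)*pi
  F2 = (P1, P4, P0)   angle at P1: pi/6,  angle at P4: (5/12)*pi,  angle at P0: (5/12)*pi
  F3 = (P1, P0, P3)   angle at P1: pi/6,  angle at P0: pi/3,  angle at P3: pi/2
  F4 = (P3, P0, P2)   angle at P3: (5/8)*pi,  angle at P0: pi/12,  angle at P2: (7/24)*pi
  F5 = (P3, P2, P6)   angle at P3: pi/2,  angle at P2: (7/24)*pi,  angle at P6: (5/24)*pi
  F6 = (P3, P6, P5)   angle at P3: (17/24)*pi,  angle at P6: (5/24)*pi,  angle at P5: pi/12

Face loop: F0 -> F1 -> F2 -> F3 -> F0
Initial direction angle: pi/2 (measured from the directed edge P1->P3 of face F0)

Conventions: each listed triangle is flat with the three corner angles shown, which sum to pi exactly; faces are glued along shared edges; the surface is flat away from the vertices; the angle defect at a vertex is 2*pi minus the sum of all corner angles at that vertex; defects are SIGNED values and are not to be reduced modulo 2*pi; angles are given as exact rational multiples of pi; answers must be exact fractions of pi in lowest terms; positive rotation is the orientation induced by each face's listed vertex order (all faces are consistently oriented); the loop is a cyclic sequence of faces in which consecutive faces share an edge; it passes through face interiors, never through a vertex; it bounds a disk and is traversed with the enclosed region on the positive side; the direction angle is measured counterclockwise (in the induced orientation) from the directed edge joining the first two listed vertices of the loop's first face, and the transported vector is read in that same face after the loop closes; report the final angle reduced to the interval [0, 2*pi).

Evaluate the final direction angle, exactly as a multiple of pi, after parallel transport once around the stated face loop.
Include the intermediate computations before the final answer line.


enclosed vertex P1: corner angles sum to (3/4)*pi, defect = 2*pi - (3/4)*pi = (5/4)*pi
the rotation equals the total enclosed defect, so the final angle is initial + defects (mod 2*pi)
final angle = pi/2 + (5/4)*pi = (7/4)*pi (mod 2*pi)

Answer: final direction angle = (7/4)*pi


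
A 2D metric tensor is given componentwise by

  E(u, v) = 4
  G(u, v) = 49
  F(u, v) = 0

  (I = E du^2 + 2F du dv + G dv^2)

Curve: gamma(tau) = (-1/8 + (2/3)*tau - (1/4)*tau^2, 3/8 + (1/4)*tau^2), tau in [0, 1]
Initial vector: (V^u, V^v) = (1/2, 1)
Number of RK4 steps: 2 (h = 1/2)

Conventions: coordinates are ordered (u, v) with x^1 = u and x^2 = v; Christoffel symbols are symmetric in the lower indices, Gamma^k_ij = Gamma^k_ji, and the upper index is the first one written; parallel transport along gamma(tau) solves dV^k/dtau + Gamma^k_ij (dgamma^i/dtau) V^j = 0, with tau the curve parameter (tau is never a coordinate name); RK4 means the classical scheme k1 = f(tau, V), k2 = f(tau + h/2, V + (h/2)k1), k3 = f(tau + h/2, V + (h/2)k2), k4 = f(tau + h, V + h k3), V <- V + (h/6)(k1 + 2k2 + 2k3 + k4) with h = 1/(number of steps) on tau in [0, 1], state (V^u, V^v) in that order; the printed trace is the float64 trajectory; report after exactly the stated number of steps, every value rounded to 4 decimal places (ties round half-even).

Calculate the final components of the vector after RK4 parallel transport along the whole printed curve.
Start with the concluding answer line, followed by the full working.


Answer: V^u = 0.5000, V^v = 1.0000

gamma'(tau) = (2/3 - (1/2)*tau, (1/2)*tau); f(tau, V)^k = -Gamma^k_ij(gamma(tau)) gamma'^i(tau) V^j; h = 1/2; intermediate values shown to 6 dp
curve data and Christoffel symbols at the stage parameters:
  tau = 0.000000: gamma = (-0.125000, 0.375000), gamma' = (0.666667, 0.000000); Gamma_uuu = 0.000000, Gamma_uuv = 0.000000, Gamma_uvv = 0.000000, Gamma_vuu = 0.000000, Gamma_vuv = 0.000000, Gamma_vvv = 0.000000
  tau = 0.250000: gamma = (0.026042, 0.390625), gamma' = (0.541667, 0.125000); Gamma_uuu = 0.000000, Gamma_uuv = 0.000000, Gamma_uvv = 0.000000, Gamma_vuu = 0.000000, Gamma_vuv = 0.000000, Gamma_vvv = 0.000000
  tau = 0.500000: gamma = (0.145833, 0.437500), gamma' = (0.416667, 0.250000); Gamma_uuu = 0.000000, Gamma_uuv = 0.000000, Gamma_uvv = 0.000000, Gamma_vuu = 0.000000, Gamma_vuv = 0.000000, Gamma_vvv = 0.000000
  tau = 0.750000: gamma = (0.234375, 0.515625), gamma' = (0.291667, 0.375000); Gamma_uuu = 0.000000, Gamma_uuv = 0.000000, Gamma_uvv = 0.000000, Gamma_vuu = 0.000000, Gamma_vuv = 0.000000, Gamma_vvv = 0.000000
  tau = 1.000000: gamma = (0.291667, 0.625000), gamma' = (0.166667, 0.500000); Gamma_uuu = 0.000000, Gamma_uuv = 0.000000, Gamma_uvv = 0.000000, Gamma_vuu = 0.000000, Gamma_vuv = 0.000000, Gamma_vvv = 0.000000
step 0: V^u = 0.5000, V^v = 1.0000
step 1: k1 = (0.000000, 0.000000), k2 = (0.000000, 0.000000), k3 = (0.000000, 0.000000), k4 = (0.000000, 0.000000); V <- V + (h/6)(k1 + 2k2 + 2k3 + k4): V^u = 0.5000, V^v = 1.0000
step 2: k1 = (0.000000, 0.000000), k2 = (0.000000, 0.000000), k3 = (0.000000, 0.000000), k4 = (0.000000, 0.000000); V <- V + (h/6)(k1 + 2k2 + 2k3 + k4): V^u = 0.5000, V^v = 1.0000


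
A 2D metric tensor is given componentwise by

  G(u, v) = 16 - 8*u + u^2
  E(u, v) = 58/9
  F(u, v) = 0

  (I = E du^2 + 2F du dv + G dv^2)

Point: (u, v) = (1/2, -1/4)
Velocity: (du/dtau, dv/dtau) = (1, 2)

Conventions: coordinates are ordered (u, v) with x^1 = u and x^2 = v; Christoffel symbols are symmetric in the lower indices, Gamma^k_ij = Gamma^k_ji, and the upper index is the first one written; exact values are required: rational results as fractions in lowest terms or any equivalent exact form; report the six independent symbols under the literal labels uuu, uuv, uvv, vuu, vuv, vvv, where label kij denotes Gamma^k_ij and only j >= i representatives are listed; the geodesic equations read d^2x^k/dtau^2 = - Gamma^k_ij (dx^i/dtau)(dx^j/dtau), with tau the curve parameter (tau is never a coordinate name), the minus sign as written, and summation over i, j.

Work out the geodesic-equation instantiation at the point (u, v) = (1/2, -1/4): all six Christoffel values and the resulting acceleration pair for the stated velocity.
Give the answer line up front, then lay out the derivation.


Answer: Gamma_uuu = 0, Gamma_uuv = 0, Gamma_uvv = 63/116, Gamma_vuu = 0, Gamma_vuv = -2/7, Gamma_vvv = 0; accelerations (d^2u/dtau^2, d^2v/dtau^2) = (-63/29, 8/7)

E = 58/9, F = 0, G = 49/4 at the point
E_u = 0, E_v = 0, F_u = 0, F_v = 0, G_u = -7, G_v = 0
EG - F^2 = 1421/18;  g^inv = (18/1421) * [[49/4, 0], [0, 58/9]]
first-kind symbols [ij,l] = (1/2)(d_i g_jl + d_j g_il - d_l g_ij): [uu,u] = E_u/2 = 0, [uu,v] = F_u - E_v/2 = 0, [uv,u] = E_v/2 = 0, [uv,v] = G_u/2 = -7/2, [vv,u] = F_v - G_u/2 = 7/2, [vv,v] = G_v/2 = 0
Gamma^u_ij = (G*[ij,u] - F*[ij,v])/(EG - F^2), Gamma^v_ij = (E*[ij,v] - F*[ij,u])/(EG - F^2)
Gamma_uuu = 0, Gamma_uuv = 0, Gamma_uvv = 63/116, Gamma_vuu = 0, Gamma_vuv = -2/7, Gamma_vvv = 0
d^2u/dtau^2 = -(Gamma_uuu*(1)^2 + 2*Gamma_uuv*(1)*(2) + Gamma_uvv*(2)^2) = -63/29
d^2v/dtau^2 = -(Gamma_vuu*(1)^2 + 2*Gamma_vuv*(1)*(2) + Gamma_vvv*(2)^2) = 8/7


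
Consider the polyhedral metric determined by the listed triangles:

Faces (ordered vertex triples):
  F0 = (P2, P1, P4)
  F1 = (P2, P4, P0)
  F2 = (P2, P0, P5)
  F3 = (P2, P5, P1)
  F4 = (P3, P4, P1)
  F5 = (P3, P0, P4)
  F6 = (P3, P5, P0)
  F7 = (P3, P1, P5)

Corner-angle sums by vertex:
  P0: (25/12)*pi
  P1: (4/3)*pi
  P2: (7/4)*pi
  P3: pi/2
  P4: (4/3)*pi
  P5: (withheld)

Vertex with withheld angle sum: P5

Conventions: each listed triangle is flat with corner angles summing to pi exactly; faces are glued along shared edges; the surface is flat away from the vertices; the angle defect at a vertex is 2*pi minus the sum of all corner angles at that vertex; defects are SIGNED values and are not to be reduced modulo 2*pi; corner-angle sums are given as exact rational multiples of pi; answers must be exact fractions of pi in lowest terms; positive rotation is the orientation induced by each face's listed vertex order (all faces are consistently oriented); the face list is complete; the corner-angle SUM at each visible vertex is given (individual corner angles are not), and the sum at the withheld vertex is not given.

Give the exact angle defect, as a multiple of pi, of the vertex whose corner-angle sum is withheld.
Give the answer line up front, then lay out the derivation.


Answer: defect(P5) = pi

V = 6, E = 12, F = 8; chi = V - E + F = 2
Gauss-Bonnet: total defect = 2*pi*chi = 4*pi; visible defects sum to 3*pi


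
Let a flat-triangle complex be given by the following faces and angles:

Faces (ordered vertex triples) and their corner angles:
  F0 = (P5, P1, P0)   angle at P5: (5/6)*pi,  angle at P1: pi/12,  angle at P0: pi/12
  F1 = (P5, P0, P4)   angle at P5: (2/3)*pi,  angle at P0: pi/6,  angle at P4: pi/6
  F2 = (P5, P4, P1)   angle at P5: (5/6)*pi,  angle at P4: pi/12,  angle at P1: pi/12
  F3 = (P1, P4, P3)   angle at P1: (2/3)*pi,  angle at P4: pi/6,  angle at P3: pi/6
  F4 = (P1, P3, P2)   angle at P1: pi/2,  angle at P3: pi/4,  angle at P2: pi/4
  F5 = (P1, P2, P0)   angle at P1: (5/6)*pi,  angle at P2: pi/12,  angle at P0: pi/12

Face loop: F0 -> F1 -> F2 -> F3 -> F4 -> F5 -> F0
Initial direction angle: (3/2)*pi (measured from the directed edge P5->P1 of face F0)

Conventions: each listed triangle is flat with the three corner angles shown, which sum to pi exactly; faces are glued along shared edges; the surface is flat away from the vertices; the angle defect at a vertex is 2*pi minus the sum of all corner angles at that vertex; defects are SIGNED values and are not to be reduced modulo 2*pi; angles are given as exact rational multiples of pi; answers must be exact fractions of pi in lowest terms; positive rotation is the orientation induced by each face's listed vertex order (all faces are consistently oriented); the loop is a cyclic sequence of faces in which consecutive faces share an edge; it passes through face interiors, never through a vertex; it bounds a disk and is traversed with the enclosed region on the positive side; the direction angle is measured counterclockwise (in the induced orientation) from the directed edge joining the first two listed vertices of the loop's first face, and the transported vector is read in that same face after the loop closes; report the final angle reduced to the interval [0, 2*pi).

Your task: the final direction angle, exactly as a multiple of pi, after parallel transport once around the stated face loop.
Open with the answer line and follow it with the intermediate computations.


Answer: final direction angle = pi

enclosed vertex P1: corner angles sum to (13/6)*pi, defect = 2*pi - (13/6)*pi = -pi/6
enclosed vertex P5: corner angles sum to (7/3)*pi, defect = 2*pi - (7/3)*pi = -pi/3
adding the enclosed defects to the starting angle (mod 2*pi, induced orientation) gives the holonomy
final angle = (3/2)*pi - pi/2 = pi (mod 2*pi)
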